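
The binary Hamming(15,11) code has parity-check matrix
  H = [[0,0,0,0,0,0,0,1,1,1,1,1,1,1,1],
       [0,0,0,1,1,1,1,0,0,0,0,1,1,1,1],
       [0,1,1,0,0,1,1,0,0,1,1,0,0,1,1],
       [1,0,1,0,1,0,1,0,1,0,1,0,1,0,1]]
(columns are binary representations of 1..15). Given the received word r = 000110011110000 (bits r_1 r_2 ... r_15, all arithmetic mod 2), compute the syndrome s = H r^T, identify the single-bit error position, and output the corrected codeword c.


s = (0, 0, 0, 1)^T, error position = 1, corrected codeword c = 100110011110000

Compute s = H r^T mod 2 one row at a time:
  s_1 = 1 + 1 + 1 + 1 + 0 + 0 + 0 + 0 = 4 ≡ 0 (mod 2).
  s_2 = 1 + 1 + 0 + 0 + 0 + 0 + 0 + 0 = 2 ≡ 0 (mod 2).
  s_3 = 0 + 0 + 0 + 0 + 1 + 1 + 0 + 0 = 2 ≡ 0 (mod 2).
  s_4 = 0 + 0 + 1 + 0 + 1 + 1 + 0 + 0 = 3 ≡ 1 (mod 2).
s = (0, 0, 0, 1)^T — this equals column 1 of H (binary 0001), so error is at position 1.
Correct: flip bit 1 of r = 000110011110000 to get c = 100110011110000.


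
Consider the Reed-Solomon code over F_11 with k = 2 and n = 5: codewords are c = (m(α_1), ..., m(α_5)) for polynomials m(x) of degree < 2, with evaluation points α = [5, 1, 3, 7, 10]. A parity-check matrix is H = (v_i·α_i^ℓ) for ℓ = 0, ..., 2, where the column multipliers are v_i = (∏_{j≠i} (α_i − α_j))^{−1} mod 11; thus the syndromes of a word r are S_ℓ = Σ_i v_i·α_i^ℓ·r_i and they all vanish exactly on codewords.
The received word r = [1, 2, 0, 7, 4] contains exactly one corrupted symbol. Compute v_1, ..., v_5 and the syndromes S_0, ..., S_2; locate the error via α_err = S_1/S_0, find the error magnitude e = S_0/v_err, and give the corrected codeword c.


S = (1, 5, 3), error at position 1, error magnitude e = 3, c = [9, 2, 0, 7, 4].

Step 1: column multipliers v_i = (∏_{j≠i}(α_i − α_j))^{−1} mod 11.
  i = 1 (α = 5): (5−1)(5−3)(5−7)(5−10) = 4·2·(−2)·(−5) = 80 ≡ 3, so v_1 = 3^{−1} = 4 (mod 11).
  i = 2 (α = 1): (1−5)(1−3)(1−7)(1−10) = (−4)·(−2)·(−6)·(−9) = 432 ≡ 3, so v_2 = 3^{−1} = 4 (mod 11).
  i = 3 (α = 3): (3−5)(3−1)(3−7)(3−10) = (−2)·2·(−4)·(−7) = −112 ≡ 9, so v_3 = 9^{−1} = 5 (mod 11).
  i = 4 (α = 7): (7−5)(7−1)(7−3)(7−10) = 2·6·4·(−3) = −144 ≡ 10, so v_4 = 10^{−1} = 10 (mod 11).
  i = 5 (α = 10): (10−5)(10−1)(10−3)(10−7) = 5·9·7·3 = 945 ≡ 10, so v_5 = 10^{−1} = 10 (mod 11).
  v = [4, 4, 5, 10, 10].
Step 2: syndromes of r = [1, 2, 0, 7, 4] (all sums mod 11).
  S_0 = Σ v_i r_i = 4·1 + 4·2 + 5·0 + 10·7 + 10·4 = 122 ≡ 1.
  S_1 = Σ v_i α_i r_i = 4·5·1 + 4·1·2 + 5·3·0 + 10·7·7 + 10·10·4 = 918 ≡ 5.
  α_i^2 mod 11 = [3, 1, 9, 5, 1].
  S_2 = Σ v_i α_i^2 r_i = 4·3·1 + 4·1·2 + 5·9·0 + 10·5·7 + 10·1·4 = 410 ≡ 3.
  S = (1, 5, 3) ≠ 0, so r is not a codeword (an error is present).
Step 3: locate the error. For a single error e at position i, S_ℓ = v_i·e·α_i^ℓ, so α_err = S_1/S_0.
  S_0^{−1} = 1^{−1} = 1 (mod 11), so α_err = 5·1 = 5 ≡ 5 = α_1. Error position i = 1.
  Consistency check: S_2/S_1 = 3·9 = 27 ≡ 5 = α_err ✓ (single-error assumption holds).
Step 4: error magnitude e = S_0/v_1 = S_0·∏_{j≠1}(α_1 − α_j) = 1·3 = 3 ≡ 3 (mod 11).
Step 5: correct position 1: c_1 = r_1 − e = 1 − 3 ≡ 9 (mod 11). Hence c = [9, 2, 0, 7, 4].
  Check: interpolating c through the α_i gives m(x) = 3 + 10·x (degree < 2) with m(α_i) = c_i for every i, so c is indeed a codeword.


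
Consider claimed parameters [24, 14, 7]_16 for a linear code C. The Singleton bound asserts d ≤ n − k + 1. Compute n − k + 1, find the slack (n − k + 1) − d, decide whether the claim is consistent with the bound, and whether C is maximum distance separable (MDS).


Singleton RHS = n − k + 1 = 11, slack = 4, bound satisfied, not MDS.

Singleton bound: d ≤ n − k + 1.
Here n = 24, k = 14, so n − k + 1 = 11.
Given d = 7, check d ≤ 11: YES.
Slack = (n − k + 1) − d = 4.
The code is NOT MDS (slack = 4 > 0).
Description: the claimed parameters are [24, 14, 7]_16; such a code would be non-MDS.


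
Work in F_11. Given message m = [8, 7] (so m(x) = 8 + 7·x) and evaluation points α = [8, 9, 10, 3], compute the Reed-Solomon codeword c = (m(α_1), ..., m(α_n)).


c = [9, 5, 1, 7]

Message polynomial: m(x) = 8 + 7·x (mod 11).
For each evaluation point α_i, compute m(α_i) mod 11:
  α_1 = 8: Horner steps 7 → 9, so m(8) = 9.
  α_2 = 9: Horner steps 7 → 5, so m(9) = 5.
  α_3 = 10: Horner steps 7 → 1, so m(10) = 1.
  α_4 = 3: Horner steps 7 → 7, so m(3) = 7.
Codeword c = [9, 5, 1, 7] ∈ F_11^4.


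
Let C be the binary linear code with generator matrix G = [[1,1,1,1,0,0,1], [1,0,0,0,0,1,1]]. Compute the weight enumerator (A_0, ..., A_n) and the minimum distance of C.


Weight distribution: A_0 = 1, A_3 = 1, A_4 = 1, A_5 = 1. Minimum distance d = 3.

Enumerate all 2^2 = 4 messages m ∈ F_2^2.
For each, compute codeword c = mG in F_2^7, then tally its weight.
  m = 00 → c = 0000000, weight = 0.
  m = 10 → c = 1111001, weight = 5.
  m = 01 → c = 1000011, weight = 3.
  m = 11 → c = 0111010, weight = 4.
Tally weights:
  weight 0: 1 codewords.
  weight 3: 1 codewords.
  weight 4: 1 codewords.
  weight 5: 1 codewords.
Minimum distance d = smallest w > 0 with A_w > 0 = 3.
Sanity: Σ A_w = 4 = 2^2 = 4 ✓.


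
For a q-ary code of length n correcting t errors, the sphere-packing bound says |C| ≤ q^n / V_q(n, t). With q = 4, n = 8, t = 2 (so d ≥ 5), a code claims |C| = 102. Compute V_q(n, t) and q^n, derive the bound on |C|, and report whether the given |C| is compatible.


V_q(n, t) = 277, q^n = 65536, Hamming bound = 236, |C| = 102 ≤ bound (satisfied).

Step 1: Compute V_q(n, t) = Σ_{j=0}^2 C(n, j) (q−1)^j.
  j = 0: C(8,0)·(3)^0 = 1·1 = 1.
  j = 1: C(8,1)·(3)^1 = 8·3 = 24.
  j = 2: C(8,2)·(3)^2 = 28·9 = 252.
  V_q(n, t) = 1 + 24 + 252 = 277.
Step 2: q^n = 4^8 = 65536.
Step 3: Hamming bound ⌊q^n / V_q(n,t)⌋ = ⌊65536/277⌋ = 236.
Step 4: Compare |C| = 102 to 236: satisfied.
The claimed |C| lies below the Hamming bound.


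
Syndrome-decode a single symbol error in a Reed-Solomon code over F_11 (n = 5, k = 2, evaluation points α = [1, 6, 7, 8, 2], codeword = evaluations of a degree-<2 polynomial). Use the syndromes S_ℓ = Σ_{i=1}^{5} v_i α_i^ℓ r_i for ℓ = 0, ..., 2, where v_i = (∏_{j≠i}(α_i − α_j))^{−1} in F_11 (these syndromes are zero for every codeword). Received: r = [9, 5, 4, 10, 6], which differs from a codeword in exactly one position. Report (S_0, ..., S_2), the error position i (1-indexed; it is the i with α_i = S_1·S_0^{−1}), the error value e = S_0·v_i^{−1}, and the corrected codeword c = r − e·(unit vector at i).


S = (8, 1, 7), error at position 3, error magnitude e = 2, c = [9, 5, 2, 10, 6].

Step 1: column multipliers v_i = (∏_{j≠i}(α_i − α_j))^{−1} mod 11.
  i = 1 (α = 1): (1−6)(1−7)(1−8)(1−2) = (−5)·(−6)·(−7)·(−1) = 210 ≡ 1, so v_1 = 1^{−1} = 1 (mod 11).
  i = 2 (α = 6): (6−1)(6−7)(6−8)(6−2) = 5·(−1)·(−2)·4 = 40 ≡ 7, so v_2 = 7^{−1} = 8 (mod 11).
  i = 3 (α = 7): (7−1)(7−6)(7−8)(7−2) = 6·1·(−1)·5 = −30 ≡ 3, so v_3 = 3^{−1} = 4 (mod 11).
  i = 4 (α = 8): (8−1)(8−6)(8−7)(8−2) = 7·2·1·6 = 84 ≡ 7, so v_4 = 7^{−1} = 8 (mod 11).
  i = 5 (α = 2): (2−1)(2−6)(2−7)(2−8) = 1·(−4)·(−5)·(−6) = −120 ≡ 1, so v_5 = 1^{−1} = 1 (mod 11).
  v = [1, 8, 4, 8, 1].
Step 2: syndromes of r = [9, 5, 4, 10, 6] (all sums mod 11).
  S_0 = Σ v_i r_i = 1·9 + 8·5 + 4·4 + 8·10 + 1·6 = 151 ≡ 8.
  S_1 = Σ v_i α_i r_i = 1·1·9 + 8·6·5 + 4·7·4 + 8·8·10 + 1·2·6 = 1013 ≡ 1.
  α_i^2 mod 11 = [1, 3, 5, 9, 4].
  S_2 = Σ v_i α_i^2 r_i = 1·1·9 + 8·3·5 + 4·5·4 + 8·9·10 + 1·4·6 = 953 ≡ 7.
  S = (8, 1, 7) ≠ 0, so r is not a codeword (an error is present).
Step 3: locate the error. For a single error e at position i, S_ℓ = v_i·e·α_i^ℓ, so α_err = S_1/S_0.
  S_0^{−1} = 8^{−1} = 7 (mod 11), so α_err = 1·7 = 7 ≡ 7 = α_3. Error position i = 3.
  Consistency check: S_2/S_1 = 7·1 = 7 ≡ 7 = α_err ✓ (single-error assumption holds).
Step 4: error magnitude e = S_0/v_3 = S_0·∏_{j≠3}(α_3 − α_j) = 8·3 = 24 ≡ 2 (mod 11).
Step 5: correct position 3: c_3 = r_3 − e = 4 − 2 ≡ 2 (mod 11). Hence c = [9, 5, 2, 10, 6].
  Check: interpolating c through the α_i gives m(x) = 1 + 8·x (degree < 2) with m(α_i) = c_i for every i, so c is indeed a codeword.


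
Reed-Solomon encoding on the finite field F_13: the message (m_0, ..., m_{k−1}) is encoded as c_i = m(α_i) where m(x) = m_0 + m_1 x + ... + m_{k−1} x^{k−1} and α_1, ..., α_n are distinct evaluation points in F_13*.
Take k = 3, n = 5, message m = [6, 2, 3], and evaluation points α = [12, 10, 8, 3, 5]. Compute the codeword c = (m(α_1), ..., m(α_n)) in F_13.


c = [7, 1, 6, 0, 0]

Message polynomial: m(x) = 6 + 2·x + 3·x^2 (mod 13).
For each evaluation point α_i, compute m(α_i) mod 13:
  α_1 = 12: Horner steps 3 → 12 → 7, so m(12) = 7.
  α_2 = 10: Horner steps 3 → 6 → 1, so m(10) = 1.
  α_3 = 8: Horner steps 3 → 0 → 6, so m(8) = 6.
  α_4 = 3: Horner steps 3 → 11 → 0, so m(3) = 0.
  α_5 = 5: Horner steps 3 → 4 → 0, so m(5) = 0.
Codeword c = [7, 1, 6, 0, 0] ∈ F_13^5.


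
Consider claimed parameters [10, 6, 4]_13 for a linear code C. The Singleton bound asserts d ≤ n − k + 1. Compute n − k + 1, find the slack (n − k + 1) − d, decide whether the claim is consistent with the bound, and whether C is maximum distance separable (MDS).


Singleton RHS = n − k + 1 = 5, slack = 1, bound satisfied, not MDS.

Singleton bound: d ≤ n − k + 1.
Here n = 10, k = 6, so n − k + 1 = 5.
Given d = 4, check d ≤ 5: YES.
Slack = (n − k + 1) − d = 1.
The code is NOT MDS (slack = 1 > 0).
Description: the claimed parameters are [10, 6, 4]_13; such a code would be non-MDS.


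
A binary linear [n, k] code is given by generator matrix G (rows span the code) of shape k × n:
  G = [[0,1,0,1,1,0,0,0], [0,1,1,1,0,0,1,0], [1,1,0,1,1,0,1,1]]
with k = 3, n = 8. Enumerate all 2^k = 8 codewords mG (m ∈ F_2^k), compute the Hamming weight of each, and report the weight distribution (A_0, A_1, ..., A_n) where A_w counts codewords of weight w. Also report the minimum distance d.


Weight distribution: A_0 = 1, A_3 = 3, A_4 = 2, A_5 = 1, A_6 = 1. Minimum distance d = 3.

Enumerate all 2^3 = 8 messages m ∈ F_2^3.
For each, compute codeword c = mG in F_2^8, then tally its weight.
  m = 000 → c = 00000000, weight = 0.
  m = 100 → c = 01011000, weight = 3.
  m = 010 → c = 01110010, weight = 4.
  m = 110 → c = 00101010, weight = 3.
  m = 001 → c = 11011011, weight = 6.
  m = 101 → c = 10000011, weight = 3.
  m = 011 → c = 10101001, weight = 4.
  m = 111 → c = 11110001, weight = 5.
Tally weights:
  weight 0: 1 codewords.
  weight 3: 3 codewords.
  weight 4: 2 codewords.
  weight 5: 1 codewords.
  weight 6: 1 codewords.
Minimum distance d = smallest w > 0 with A_w > 0 = 3.
Sanity: Σ A_w = 8 = 2^3 = 8 ✓.


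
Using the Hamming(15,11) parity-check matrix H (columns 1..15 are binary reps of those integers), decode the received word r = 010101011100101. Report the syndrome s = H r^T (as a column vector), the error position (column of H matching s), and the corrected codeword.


s = (1, 0, 0, 1)^T, error position = 9, corrected codeword c = 010101010100101

Compute s = H r^T mod 2 one row at a time:
  s_1 = 1 + 1 + 1 + 0 + 0 + 1 + 0 + 1 = 5 ≡ 1 (mod 2).
  s_2 = 1 + 0 + 1 + 0 + 0 + 1 + 0 + 1 = 4 ≡ 0 (mod 2).
  s_3 = 1 + 0 + 1 + 0 + 1 + 0 + 0 + 1 = 4 ≡ 0 (mod 2).
  s_4 = 0 + 0 + 0 + 0 + 1 + 0 + 1 + 1 = 3 ≡ 1 (mod 2).
s = (1, 0, 0, 1)^T — this equals column 9 of H (binary 1001), so error is at position 9.
Correct: flip bit 9 of r = 010101011100101 to get c = 010101010100101.


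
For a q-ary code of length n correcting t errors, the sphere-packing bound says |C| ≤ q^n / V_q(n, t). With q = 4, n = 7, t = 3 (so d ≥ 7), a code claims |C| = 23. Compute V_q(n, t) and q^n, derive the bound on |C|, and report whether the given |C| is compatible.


V_q(n, t) = 1156, q^n = 16384, Hamming bound = 14, |C| = 23 > bound (violated).

Step 1: Compute V_q(n, t) = Σ_{j=0}^3 C(n, j) (q−1)^j.
  j = 0: C(7,0)·(3)^0 = 1·1 = 1.
  j = 1: C(7,1)·(3)^1 = 7·3 = 21.
  j = 2: C(7,2)·(3)^2 = 21·9 = 189.
  j = 3: C(7,3)·(3)^3 = 35·27 = 945.
  V_q(n, t) = 1 + 21 + 189 + 945 = 1156.
Step 2: q^n = 4^7 = 16384.
Step 3: Hamming bound ⌊q^n / V_q(n,t)⌋ = ⌊16384/1156⌋ = 14.
Step 4: Compare |C| = 23 to 14: violated.
The claimed |C| lies above the Hamming bound, so no 4-ary code of length 7 with d ≥ 7 can have 23 codewords.


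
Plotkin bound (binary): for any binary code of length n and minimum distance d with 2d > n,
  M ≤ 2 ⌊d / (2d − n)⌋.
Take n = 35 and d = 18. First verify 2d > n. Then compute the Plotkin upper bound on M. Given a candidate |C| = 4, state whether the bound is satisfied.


Plotkin bound M ≤ 36; given |C| = 4 ≤ bound (satisfied).

Check applicability: 2d = 36, n = 35.
2d − n = 1 > 0, so Plotkin applies.
Compute d/(2d−n) = 18/1 ≈ 18.0000.
⌊d/(2d−n)⌋ = 18.
Plotkin bound: M ≤ 2·18 = 36.
Given |C| = 4, check: satisfied.
This |C| is below the Plotkin bound.


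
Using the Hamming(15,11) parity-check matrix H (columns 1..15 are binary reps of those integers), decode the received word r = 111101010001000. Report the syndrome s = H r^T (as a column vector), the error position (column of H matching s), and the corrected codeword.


s = (0, 1, 1, 0)^T, error position = 6, corrected codeword c = 111100010001000

Compute s = H r^T mod 2 one row at a time:
  s_1 = 1 + 0 + 0 + 0 + 1 + 0 + 0 + 0 = 2 ≡ 0 (mod 2).
  s_2 = 1 + 0 + 1 + 0 + 1 + 0 + 0 + 0 = 3 ≡ 1 (mod 2).
  s_3 = 1 + 1 + 1 + 0 + 0 + 0 + 0 + 0 = 3 ≡ 1 (mod 2).
  s_4 = 1 + 1 + 0 + 0 + 0 + 0 + 0 + 0 = 2 ≡ 0 (mod 2).
s = (0, 1, 1, 0)^T — this equals column 6 of H (binary 0110), so error is at position 6.
Correct: flip bit 6 of r = 111101010001000 to get c = 111100010001000.


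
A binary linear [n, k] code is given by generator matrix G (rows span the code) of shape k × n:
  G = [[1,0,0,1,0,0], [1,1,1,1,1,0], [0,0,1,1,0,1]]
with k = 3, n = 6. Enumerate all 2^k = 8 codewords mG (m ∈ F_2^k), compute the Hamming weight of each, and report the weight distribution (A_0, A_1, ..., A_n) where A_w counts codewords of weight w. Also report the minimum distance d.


Weight distribution: A_0 = 1, A_2 = 1, A_3 = 3, A_4 = 2, A_5 = 1. Minimum distance d = 2.

Enumerate all 2^3 = 8 messages m ∈ F_2^3.
For each, compute codeword c = mG in F_2^6, then tally its weight.
  m = 000 → c = 000000, weight = 0.
  m = 100 → c = 100100, weight = 2.
  m = 010 → c = 111110, weight = 5.
  m = 110 → c = 011010, weight = 3.
  m = 001 → c = 001101, weight = 3.
  m = 101 → c = 101001, weight = 3.
  m = 011 → c = 110011, weight = 4.
  m = 111 → c = 010111, weight = 4.
Tally weights:
  weight 0: 1 codewords.
  weight 2: 1 codewords.
  weight 3: 3 codewords.
  weight 4: 2 codewords.
  weight 5: 1 codewords.
Minimum distance d = smallest w > 0 with A_w > 0 = 2.
Sanity: Σ A_w = 8 = 2^3 = 8 ✓.


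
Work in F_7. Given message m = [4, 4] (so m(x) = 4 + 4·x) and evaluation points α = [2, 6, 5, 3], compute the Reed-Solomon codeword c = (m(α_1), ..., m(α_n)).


c = [5, 0, 3, 2]

Message polynomial: m(x) = 4 + 4·x (mod 7).
For each evaluation point α_i, compute m(α_i) mod 7:
  α_1 = 2: Horner steps 4 → 5, so m(2) = 5.
  α_2 = 6: Horner steps 4 → 0, so m(6) = 0.
  α_3 = 5: Horner steps 4 → 3, so m(5) = 3.
  α_4 = 3: Horner steps 4 → 2, so m(3) = 2.
Codeword c = [5, 0, 3, 2] ∈ F_7^4.


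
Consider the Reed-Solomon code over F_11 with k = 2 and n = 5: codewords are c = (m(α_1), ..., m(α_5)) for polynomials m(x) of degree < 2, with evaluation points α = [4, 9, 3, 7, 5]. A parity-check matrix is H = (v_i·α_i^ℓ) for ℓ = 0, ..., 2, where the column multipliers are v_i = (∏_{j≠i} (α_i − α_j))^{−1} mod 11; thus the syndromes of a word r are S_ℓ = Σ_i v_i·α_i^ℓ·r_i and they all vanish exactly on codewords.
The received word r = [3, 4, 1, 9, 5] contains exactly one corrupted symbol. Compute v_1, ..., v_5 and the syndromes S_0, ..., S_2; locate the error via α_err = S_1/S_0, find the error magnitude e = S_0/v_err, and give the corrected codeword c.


S = (10, 2, 7), error at position 2, error magnitude e = 2, c = [3, 2, 1, 9, 5].

Step 1: column multipliers v_i = (∏_{j≠i}(α_i − α_j))^{−1} mod 11.
  i = 1 (α = 4): (4−9)(4−3)(4−7)(4−5) = (−5)·1·(−3)·(−1) = −15 ≡ 7, so v_1 = 7^{−1} = 8 (mod 11).
  i = 2 (α = 9): (9−4)(9−3)(9−7)(9−5) = 5·6·2·4 = 240 ≡ 9, so v_2 = 9^{−1} = 5 (mod 11).
  i = 3 (α = 3): (3−4)(3−9)(3−7)(3−5) = (−1)·(−6)·(−4)·(−2) = 48 ≡ 4, so v_3 = 4^{−1} = 3 (mod 11).
  i = 4 (α = 7): (7−4)(7−9)(7−3)(7−5) = 3·(−2)·4·2 = −48 ≡ 7, so v_4 = 7^{−1} = 8 (mod 11).
  i = 5 (α = 5): (5−4)(5−9)(5−3)(5−7) = 1·(−4)·2·(−2) = 16 ≡ 5, so v_5 = 5^{−1} = 9 (mod 11).
  v = [8, 5, 3, 8, 9].
Step 2: syndromes of r = [3, 4, 1, 9, 5] (all sums mod 11).
  S_0 = Σ v_i r_i = 8·3 + 5·4 + 3·1 + 8·9 + 9·5 = 164 ≡ 10.
  S_1 = Σ v_i α_i r_i = 8·4·3 + 5·9·4 + 3·3·1 + 8·7·9 + 9·5·5 = 1014 ≡ 2.
  α_i^2 mod 11 = [5, 4, 9, 5, 3].
  S_2 = Σ v_i α_i^2 r_i = 8·5·3 + 5·4·4 + 3·9·1 + 8·5·9 + 9·3·5 = 722 ≡ 7.
  S = (10, 2, 7) ≠ 0, so r is not a codeword (an error is present).
Step 3: locate the error. For a single error e at position i, S_ℓ = v_i·e·α_i^ℓ, so α_err = S_1/S_0.
  S_0^{−1} = 10^{−1} = 10 (mod 11), so α_err = 2·10 = 20 ≡ 9 = α_2. Error position i = 2.
  Consistency check: S_2/S_1 = 7·6 = 42 ≡ 9 = α_err ✓ (single-error assumption holds).
Step 4: error magnitude e = S_0/v_2 = S_0·∏_{j≠2}(α_2 − α_j) = 10·9 = 90 ≡ 2 (mod 11).
Step 5: correct position 2: c_2 = r_2 − e = 4 − 2 ≡ 2 (mod 11). Hence c = [3, 2, 1, 9, 5].
  Check: interpolating c through the α_i gives m(x) = 6 + 2·x (degree < 2) with m(α_i) = c_i for every i, so c is indeed a codeword.


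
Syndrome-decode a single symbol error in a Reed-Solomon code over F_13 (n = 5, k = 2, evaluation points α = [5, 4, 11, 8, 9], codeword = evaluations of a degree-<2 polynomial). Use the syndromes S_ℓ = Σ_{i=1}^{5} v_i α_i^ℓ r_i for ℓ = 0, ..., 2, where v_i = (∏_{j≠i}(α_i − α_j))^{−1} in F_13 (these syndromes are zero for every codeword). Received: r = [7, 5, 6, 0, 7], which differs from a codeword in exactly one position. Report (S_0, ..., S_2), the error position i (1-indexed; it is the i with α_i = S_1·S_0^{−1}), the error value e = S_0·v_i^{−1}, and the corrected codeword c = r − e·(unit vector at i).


S = (8, 7, 11), error at position 5, error magnitude e = 5, c = [7, 5, 6, 0, 2].

Step 1: column multipliers v_i = (∏_{j≠i}(α_i − α_j))^{−1} mod 13.
  i = 1 (α = 5): (5−4)(5−11)(5−8)(5−9) = 1·(−6)·(−3)·(−4) = −72 ≡ 6, so v_1 = 6^{−1} = 11 (mod 13).
  i = 2 (α = 4): (4−5)(4−11)(4−8)(4−9) = (−1)·(−7)·(−4)·(−5) = 140 ≡ 10, so v_2 = 10^{−1} = 4 (mod 13).
  i = 3 (α = 11): (11−5)(11−4)(11−8)(11−9) = 6·7·3·2 = 252 ≡ 5, so v_3 = 5^{−1} = 8 (mod 13).
  i = 4 (α = 8): (8−5)(8−4)(8−11)(8−9) = 3·4·(−3)·(−1) = 36 ≡ 10, so v_4 = 10^{−1} = 4 (mod 13).
  i = 5 (α = 9): (9−5)(9−4)(9−11)(9−8) = 4·5·(−2)·1 = −40 ≡ 12, so v_5 = 12^{−1} = 12 (mod 13).
  v = [11, 4, 8, 4, 12].
Step 2: syndromes of r = [7, 5, 6, 0, 7] (all sums mod 13).
  S_0 = Σ v_i r_i = 11·7 + 4·5 + 8·6 + 4·0 + 12·7 = 229 ≡ 8.
  S_1 = Σ v_i α_i r_i = 11·5·7 + 4·4·5 + 8·11·6 + 4·8·0 + 12·9·7 = 1749 ≡ 7.
  α_i^2 mod 13 = [12, 3, 4, 12, 3].
  S_2 = Σ v_i α_i^2 r_i = 11·12·7 + 4·3·5 + 8·4·6 + 4·12·0 + 12·3·7 = 1428 ≡ 11.
  S = (8, 7, 11) ≠ 0, so r is not a codeword (an error is present).
Step 3: locate the error. For a single error e at position i, S_ℓ = v_i·e·α_i^ℓ, so α_err = S_1/S_0.
  S_0^{−1} = 8^{−1} = 5 (mod 13), so α_err = 7·5 = 35 ≡ 9 = α_5. Error position i = 5.
  Consistency check: S_2/S_1 = 11·2 = 22 ≡ 9 = α_err ✓ (single-error assumption holds).
Step 4: error magnitude e = S_0/v_5 = S_0·∏_{j≠5}(α_5 − α_j) = 8·12 = 96 ≡ 5 (mod 13).
Step 5: correct position 5: c_5 = r_5 − e = 7 − 5 ≡ 2 (mod 13). Hence c = [7, 5, 6, 0, 2].
  Check: interpolating c through the α_i gives m(x) = 10 + 2·x (degree < 2) with m(α_i) = c_i for every i, so c is indeed a codeword.


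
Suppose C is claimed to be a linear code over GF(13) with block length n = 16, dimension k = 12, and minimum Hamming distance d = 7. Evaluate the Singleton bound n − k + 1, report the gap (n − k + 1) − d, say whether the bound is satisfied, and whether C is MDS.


Singleton RHS = n − k + 1 = 5, slack = -2, bound violated (no such code; not MDS).

Singleton bound: d ≤ n − k + 1.
Here n = 16, k = 12, so n − k + 1 = 5.
Given d = 7, check d ≤ 5: NO.
Slack = (n − k + 1) − d = -2.
The slack is negative: d = 7 exceeds n − k + 1 = 5 by 2, so the Singleton bound is violated and no linear [16, 12, 7]_13 code can exist. In particular it is not MDS (MDS requires d = n − k + 1 exactly).
Description: the claimed parameters are [16, 12, 7]_13; such a code would be impossible (violates the Singleton bound).


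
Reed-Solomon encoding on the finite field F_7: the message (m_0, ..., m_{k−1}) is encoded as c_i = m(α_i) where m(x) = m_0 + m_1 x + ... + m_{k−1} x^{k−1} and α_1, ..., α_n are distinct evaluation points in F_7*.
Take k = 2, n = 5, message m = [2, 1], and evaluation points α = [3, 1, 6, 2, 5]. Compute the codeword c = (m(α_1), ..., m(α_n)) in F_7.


c = [5, 3, 1, 4, 0]

Message polynomial: m(x) = 2 + 1·x (mod 7).
For each evaluation point α_i, compute m(α_i) mod 7:
  α_1 = 3: Horner steps 1 → 5, so m(3) = 5.
  α_2 = 1: Horner steps 1 → 3, so m(1) = 3.
  α_3 = 6: Horner steps 1 → 1, so m(6) = 1.
  α_4 = 2: Horner steps 1 → 4, so m(2) = 4.
  α_5 = 5: Horner steps 1 → 0, so m(5) = 0.
Codeword c = [5, 3, 1, 4, 0] ∈ F_7^5.


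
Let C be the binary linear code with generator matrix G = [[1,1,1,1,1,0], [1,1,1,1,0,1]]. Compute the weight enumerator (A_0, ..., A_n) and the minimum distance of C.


Weight distribution: A_0 = 1, A_2 = 1, A_5 = 2. Minimum distance d = 2.

Enumerate all 2^2 = 4 messages m ∈ F_2^2.
For each, compute codeword c = mG in F_2^6, then tally its weight.
  m = 00 → c = 000000, weight = 0.
  m = 10 → c = 111110, weight = 5.
  m = 01 → c = 111101, weight = 5.
  m = 11 → c = 000011, weight = 2.
Tally weights:
  weight 0: 1 codewords.
  weight 2: 1 codewords.
  weight 5: 2 codewords.
Minimum distance d = smallest w > 0 with A_w > 0 = 2.
Sanity: Σ A_w = 4 = 2^2 = 4 ✓.


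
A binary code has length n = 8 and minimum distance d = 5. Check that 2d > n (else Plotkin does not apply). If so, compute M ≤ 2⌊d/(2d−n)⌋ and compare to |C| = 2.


Plotkin bound M ≤ 4; given |C| = 2 ≤ bound (satisfied).

Check applicability: 2d = 10, n = 8.
2d − n = 2 > 0, so Plotkin applies.
Compute d/(2d−n) = 5/2 ≈ 2.5000.
⌊d/(2d−n)⌋ = 2.
Plotkin bound: M ≤ 2·2 = 4.
Given |C| = 2, check: satisfied.
This |C| is below the Plotkin bound.


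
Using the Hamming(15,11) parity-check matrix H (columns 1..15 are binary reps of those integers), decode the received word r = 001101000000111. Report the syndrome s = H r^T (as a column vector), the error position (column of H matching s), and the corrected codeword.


s = (1, 1, 0, 1)^T, error position = 13, corrected codeword c = 001101000000011

Compute s = H r^T mod 2 one row at a time:
  s_1 = 0 + 0 + 0 + 0 + 0 + 1 + 1 + 1 = 3 ≡ 1 (mod 2).
  s_2 = 1 + 0 + 1 + 0 + 0 + 1 + 1 + 1 = 5 ≡ 1 (mod 2).
  s_3 = 0 + 1 + 1 + 0 + 0 + 0 + 1 + 1 = 4 ≡ 0 (mod 2).
  s_4 = 0 + 1 + 0 + 0 + 0 + 0 + 1 + 1 = 3 ≡ 1 (mod 2).
s = (1, 1, 0, 1)^T — this equals column 13 of H (binary 1101), so error is at position 13.
Correct: flip bit 13 of r = 001101000000111 to get c = 001101000000011.


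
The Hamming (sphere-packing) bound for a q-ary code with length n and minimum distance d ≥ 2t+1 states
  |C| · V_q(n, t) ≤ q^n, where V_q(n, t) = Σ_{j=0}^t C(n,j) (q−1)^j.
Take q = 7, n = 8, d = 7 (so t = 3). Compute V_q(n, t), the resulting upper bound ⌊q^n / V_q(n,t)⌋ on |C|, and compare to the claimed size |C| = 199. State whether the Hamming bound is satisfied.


V_q(n, t) = 13153, q^n = 5764801, Hamming bound = 438, |C| = 199 ≤ bound (satisfied).

Step 1: Compute V_q(n, t) = Σ_{j=0}^3 C(n, j) (q−1)^j.
  j = 0: C(8,0)·(6)^0 = 1·1 = 1.
  j = 1: C(8,1)·(6)^1 = 8·6 = 48.
  j = 2: C(8,2)·(6)^2 = 28·36 = 1008.
  j = 3: C(8,3)·(6)^3 = 56·216 = 12096.
  V_q(n, t) = 1 + 48 + 1008 + 12096 = 13153.
Step 2: q^n = 7^8 = 5764801.
Step 3: Hamming bound ⌊q^n / V_q(n,t)⌋ = ⌊5764801/13153⌋ = 438.
Step 4: Compare |C| = 199 to 438: satisfied.
The claimed |C| lies below the Hamming bound.


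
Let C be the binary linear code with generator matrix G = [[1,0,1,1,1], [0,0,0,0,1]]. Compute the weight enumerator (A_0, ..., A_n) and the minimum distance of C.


Weight distribution: A_0 = 1, A_1 = 1, A_3 = 1, A_4 = 1. Minimum distance d = 1.

Enumerate all 2^2 = 4 messages m ∈ F_2^2.
For each, compute codeword c = mG in F_2^5, then tally its weight.
  m = 00 → c = 00000, weight = 0.
  m = 10 → c = 10111, weight = 4.
  m = 01 → c = 00001, weight = 1.
  m = 11 → c = 10110, weight = 3.
Tally weights:
  weight 0: 1 codewords.
  weight 1: 1 codewords.
  weight 3: 1 codewords.
  weight 4: 1 codewords.
Minimum distance d = smallest w > 0 with A_w > 0 = 1.
Sanity: Σ A_w = 4 = 2^2 = 4 ✓.


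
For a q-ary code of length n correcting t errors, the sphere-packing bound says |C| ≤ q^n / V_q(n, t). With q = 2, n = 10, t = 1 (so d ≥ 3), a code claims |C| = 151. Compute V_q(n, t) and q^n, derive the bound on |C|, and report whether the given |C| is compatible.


V_q(n, t) = 11, q^n = 1024, Hamming bound = 93, |C| = 151 > bound (violated).

Step 1: Compute V_q(n, t) = Σ_{j=0}^1 C(n, j) (q−1)^j.
  j = 0: C(10,0)·(1)^0 = 1·1 = 1.
  j = 1: C(10,1)·(1)^1 = 10·1 = 10.
  V_q(n, t) = 1 + 10 = 11.
Step 2: q^n = 2^10 = 1024.
Step 3: Hamming bound ⌊q^n / V_q(n,t)⌋ = ⌊1024/11⌋ = 93.
Step 4: Compare |C| = 151 to 93: violated.
The claimed |C| lies above the Hamming bound, so no 2-ary code of length 10 with d ≥ 3 can have 151 codewords.


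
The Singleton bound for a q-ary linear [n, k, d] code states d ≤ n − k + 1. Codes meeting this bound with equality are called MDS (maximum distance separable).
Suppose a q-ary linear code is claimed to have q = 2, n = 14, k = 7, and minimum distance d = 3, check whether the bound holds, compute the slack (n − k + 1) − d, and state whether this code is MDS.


Singleton RHS = n − k + 1 = 8, slack = 5, bound satisfied, not MDS.

Singleton bound: d ≤ n − k + 1.
Here n = 14, k = 7, so n − k + 1 = 8.
Given d = 3, check d ≤ 8: YES.
Slack = (n − k + 1) − d = 5.
The code is NOT MDS (slack = 5 > 0).
Description: the claimed parameters are [14, 7, 3]_2; such a code would be non-MDS.


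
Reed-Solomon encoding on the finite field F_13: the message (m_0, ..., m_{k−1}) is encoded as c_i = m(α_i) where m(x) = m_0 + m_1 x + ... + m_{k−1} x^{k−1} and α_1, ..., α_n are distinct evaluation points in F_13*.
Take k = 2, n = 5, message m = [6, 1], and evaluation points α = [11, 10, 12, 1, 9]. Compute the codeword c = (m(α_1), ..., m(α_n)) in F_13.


c = [4, 3, 5, 7, 2]

Message polynomial: m(x) = 6 + 1·x (mod 13).
For each evaluation point α_i, compute m(α_i) mod 13:
  α_1 = 11: Horner steps 1 → 4, so m(11) = 4.
  α_2 = 10: Horner steps 1 → 3, so m(10) = 3.
  α_3 = 12: Horner steps 1 → 5, so m(12) = 5.
  α_4 = 1: Horner steps 1 → 7, so m(1) = 7.
  α_5 = 9: Horner steps 1 → 2, so m(9) = 2.
Codeword c = [4, 3, 5, 7, 2] ∈ F_13^5.


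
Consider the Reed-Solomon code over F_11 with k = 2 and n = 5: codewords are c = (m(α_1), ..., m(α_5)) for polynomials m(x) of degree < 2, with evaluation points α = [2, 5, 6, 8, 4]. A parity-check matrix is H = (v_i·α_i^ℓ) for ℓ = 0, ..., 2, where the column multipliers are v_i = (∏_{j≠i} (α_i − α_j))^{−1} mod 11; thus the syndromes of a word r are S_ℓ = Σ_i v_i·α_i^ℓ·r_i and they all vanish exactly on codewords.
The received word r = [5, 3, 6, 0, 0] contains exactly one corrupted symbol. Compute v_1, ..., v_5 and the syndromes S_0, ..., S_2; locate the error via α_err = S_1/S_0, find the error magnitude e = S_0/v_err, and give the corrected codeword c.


S = (10, 3, 2), error at position 4, error magnitude e = 10, c = [5, 3, 6, 1, 0].

Step 1: column multipliers v_i = (∏_{j≠i}(α_i − α_j))^{−1} mod 11.
  i = 1 (α = 2): (2−5)(2−6)(2−8)(2−4) = (−3)·(−4)·(−6)·(−2) = 144 ≡ 1, so v_1 = 1^{−1} = 1 (mod 11).
  i = 2 (α = 5): (5−2)(5−6)(5−8)(5−4) = 3·(−1)·(−3)·1 = 9 ≡ 9, so v_2 = 9^{−1} = 5 (mod 11).
  i = 3 (α = 6): (6−2)(6−5)(6−8)(6−4) = 4·1·(−2)·2 = −16 ≡ 6, so v_3 = 6^{−1} = 2 (mod 11).
  i = 4 (α = 8): (8−2)(8−5)(8−6)(8−4) = 6·3·2·4 = 144 ≡ 1, so v_4 = 1^{−1} = 1 (mod 11).
  i = 5 (α = 4): (4−2)(4−5)(4−6)(4−8) = 2·(−1)·(−2)·(−4) = −16 ≡ 6, so v_5 = 6^{−1} = 2 (mod 11).
  v = [1, 5, 2, 1, 2].
Step 2: syndromes of r = [5, 3, 6, 0, 0] (all sums mod 11).
  S_0 = Σ v_i r_i = 1·5 + 5·3 + 2·6 + 1·0 + 2·0 = 32 ≡ 10.
  S_1 = Σ v_i α_i r_i = 1·2·5 + 5·5·3 + 2·6·6 + 1·8·0 + 2·4·0 = 157 ≡ 3.
  α_i^2 mod 11 = [4, 3, 3, 9, 5].
  S_2 = Σ v_i α_i^2 r_i = 1·4·5 + 5·3·3 + 2·3·6 + 1·9·0 + 2·5·0 = 101 ≡ 2.
  S = (10, 3, 2) ≠ 0, so r is not a codeword (an error is present).
Step 3: locate the error. For a single error e at position i, S_ℓ = v_i·e·α_i^ℓ, so α_err = S_1/S_0.
  S_0^{−1} = 10^{−1} = 10 (mod 11), so α_err = 3·10 = 30 ≡ 8 = α_4. Error position i = 4.
  Consistency check: S_2/S_1 = 2·4 = 8 ≡ 8 = α_err ✓ (single-error assumption holds).
Step 4: error magnitude e = S_0/v_4 = S_0·∏_{j≠4}(α_4 − α_j) = 10·1 = 10 ≡ 10 (mod 11).
Step 5: correct position 4: c_4 = r_4 − e = 0 − 10 ≡ 1 (mod 11). Hence c = [5, 3, 6, 1, 0].
  Check: interpolating c through the α_i gives m(x) = 10 + 3·x (degree < 2) with m(α_i) = c_i for every i, so c is indeed a codeword.


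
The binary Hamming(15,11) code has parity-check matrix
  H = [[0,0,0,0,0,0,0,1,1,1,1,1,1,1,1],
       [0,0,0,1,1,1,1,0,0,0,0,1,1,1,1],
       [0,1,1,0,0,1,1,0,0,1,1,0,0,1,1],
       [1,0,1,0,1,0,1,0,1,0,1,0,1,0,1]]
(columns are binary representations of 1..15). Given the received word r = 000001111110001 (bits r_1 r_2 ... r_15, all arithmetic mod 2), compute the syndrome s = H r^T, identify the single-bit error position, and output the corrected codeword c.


s = (1, 1, 1, 0)^T, error position = 14, corrected codeword c = 000001111110011

Compute s = H r^T mod 2 one row at a time:
  s_1 = 1 + 1 + 1 + 1 + 0 + 0 + 0 + 1 = 5 ≡ 1 (mod 2).
  s_2 = 0 + 0 + 1 + 1 + 0 + 0 + 0 + 1 = 3 ≡ 1 (mod 2).
  s_3 = 0 + 0 + 1 + 1 + 1 + 1 + 0 + 1 = 5 ≡ 1 (mod 2).
  s_4 = 0 + 0 + 0 + 1 + 1 + 1 + 0 + 1 = 4 ≡ 0 (mod 2).
s = (1, 1, 1, 0)^T — this equals column 14 of H (binary 1110), so error is at position 14.
Correct: flip bit 14 of r = 000001111110001 to get c = 000001111110011.


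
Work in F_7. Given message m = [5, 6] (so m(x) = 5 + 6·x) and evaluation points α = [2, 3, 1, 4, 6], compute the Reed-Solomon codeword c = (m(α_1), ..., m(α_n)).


c = [3, 2, 4, 1, 6]

Message polynomial: m(x) = 5 + 6·x (mod 7).
For each evaluation point α_i, compute m(α_i) mod 7:
  α_1 = 2: Horner steps 6 → 3, so m(2) = 3.
  α_2 = 3: Horner steps 6 → 2, so m(3) = 2.
  α_3 = 1: Horner steps 6 → 4, so m(1) = 4.
  α_4 = 4: Horner steps 6 → 1, so m(4) = 1.
  α_5 = 6: Horner steps 6 → 6, so m(6) = 6.
Codeword c = [3, 2, 4, 1, 6] ∈ F_7^5.


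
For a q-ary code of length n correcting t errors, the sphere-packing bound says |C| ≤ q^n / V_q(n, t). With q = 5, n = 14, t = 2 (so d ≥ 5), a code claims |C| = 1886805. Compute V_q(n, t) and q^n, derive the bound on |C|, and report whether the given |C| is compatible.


V_q(n, t) = 1513, q^n = 6103515625, Hamming bound = 4034048, |C| = 1886805 ≤ bound (satisfied).

Step 1: Compute V_q(n, t) = Σ_{j=0}^2 C(n, j) (q−1)^j.
  j = 0: C(14,0)·(4)^0 = 1·1 = 1.
  j = 1: C(14,1)·(4)^1 = 14·4 = 56.
  j = 2: C(14,2)·(4)^2 = 91·16 = 1456.
  V_q(n, t) = 1 + 56 + 1456 = 1513.
Step 2: q^n = 5^14 = 6103515625.
Step 3: Hamming bound ⌊q^n / V_q(n,t)⌋ = ⌊6103515625/1513⌋ = 4034048.
Step 4: Compare |C| = 1886805 to 4034048: satisfied.
The claimed |C| lies below the Hamming bound.


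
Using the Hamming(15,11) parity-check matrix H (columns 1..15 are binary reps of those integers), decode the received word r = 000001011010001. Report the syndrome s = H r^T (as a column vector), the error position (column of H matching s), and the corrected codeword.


s = (0, 0, 1, 1)^T, error position = 3, corrected codeword c = 001001011010001

Compute s = H r^T mod 2 one row at a time:
  s_1 = 1 + 1 + 0 + 1 + 0 + 0 + 0 + 1 = 4 ≡ 0 (mod 2).
  s_2 = 0 + 0 + 1 + 0 + 0 + 0 + 0 + 1 = 2 ≡ 0 (mod 2).
  s_3 = 0 + 0 + 1 + 0 + 0 + 1 + 0 + 1 = 3 ≡ 1 (mod 2).
  s_4 = 0 + 0 + 0 + 0 + 1 + 1 + 0 + 1 = 3 ≡ 1 (mod 2).
s = (0, 0, 1, 1)^T — this equals column 3 of H (binary 0011), so error is at position 3.
Correct: flip bit 3 of r = 000001011010001 to get c = 001001011010001.


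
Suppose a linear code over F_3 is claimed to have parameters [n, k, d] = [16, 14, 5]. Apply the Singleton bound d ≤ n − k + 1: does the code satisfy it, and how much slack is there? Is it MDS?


Singleton RHS = n − k + 1 = 3, slack = -2, bound violated (no such code; not MDS).

Singleton bound: d ≤ n − k + 1.
Here n = 16, k = 14, so n − k + 1 = 3.
Given d = 5, check d ≤ 3: NO.
Slack = (n − k + 1) − d = -2.
The slack is negative: d = 5 exceeds n − k + 1 = 3 by 2, so the Singleton bound is violated and no linear [16, 14, 5]_3 code can exist. In particular it is not MDS (MDS requires d = n − k + 1 exactly).
Description: the claimed parameters are [16, 14, 5]_3; such a code would be impossible (violates the Singleton bound).


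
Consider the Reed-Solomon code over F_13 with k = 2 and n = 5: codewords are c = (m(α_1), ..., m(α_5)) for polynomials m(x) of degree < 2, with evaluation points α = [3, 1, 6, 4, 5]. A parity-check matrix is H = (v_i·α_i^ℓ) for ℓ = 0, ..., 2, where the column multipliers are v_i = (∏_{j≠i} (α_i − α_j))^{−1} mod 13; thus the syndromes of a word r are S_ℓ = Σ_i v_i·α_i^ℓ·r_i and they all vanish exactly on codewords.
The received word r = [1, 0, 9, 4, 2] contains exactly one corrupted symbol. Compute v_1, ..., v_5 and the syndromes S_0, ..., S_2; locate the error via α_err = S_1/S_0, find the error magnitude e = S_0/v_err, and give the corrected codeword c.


S = (8, 6, 11), error at position 4, error magnitude e = 9, c = [1, 0, 9, 8, 2].

Step 1: column multipliers v_i = (∏_{j≠i}(α_i − α_j))^{−1} mod 13.
  i = 1 (α = 3): (3−1)(3−6)(3−4)(3−5) = 2·(−3)·(−1)·(−2) = −12 ≡ 1, so v_1 = 1^{−1} = 1 (mod 13).
  i = 2 (α = 1): (1−3)(1−6)(1−4)(1−5) = (−2)·(−5)·(−3)·(−4) = 120 ≡ 3, so v_2 = 3^{−1} = 9 (mod 13).
  i = 3 (α = 6): (6−3)(6−1)(6−4)(6−5) = 3·5·2·1 = 30 ≡ 4, so v_3 = 4^{−1} = 10 (mod 13).
  i = 4 (α = 4): (4−3)(4−1)(4−6)(4−5) = 1·3·(−2)·(−1) = 6 ≡ 6, so v_4 = 6^{−1} = 11 (mod 13).
  i = 5 (α = 5): (5−3)(5−1)(5−6)(5−4) = 2·4·(−1)·1 = −8 ≡ 5, so v_5 = 5^{−1} = 8 (mod 13).
  v = [1, 9, 10, 11, 8].
Step 2: syndromes of r = [1, 0, 9, 4, 2] (all sums mod 13).
  S_0 = Σ v_i r_i = 1·1 + 9·0 + 10·9 + 11·4 + 8·2 = 151 ≡ 8.
  S_1 = Σ v_i α_i r_i = 1·3·1 + 9·1·0 + 10·6·9 + 11·4·4 + 8·5·2 = 799 ≡ 6.
  α_i^2 mod 13 = [9, 1, 10, 3, 12].
  S_2 = Σ v_i α_i^2 r_i = 1·9·1 + 9·1·0 + 10·10·9 + 11·3·4 + 8·12·2 = 1233 ≡ 11.
  S = (8, 6, 11) ≠ 0, so r is not a codeword (an error is present).
Step 3: locate the error. For a single error e at position i, S_ℓ = v_i·e·α_i^ℓ, so α_err = S_1/S_0.
  S_0^{−1} = 8^{−1} = 5 (mod 13), so α_err = 6·5 = 30 ≡ 4 = α_4. Error position i = 4.
  Consistency check: S_2/S_1 = 11·11 = 121 ≡ 4 = α_err ✓ (single-error assumption holds).
Step 4: error magnitude e = S_0/v_4 = S_0·∏_{j≠4}(α_4 − α_j) = 8·6 = 48 ≡ 9 (mod 13).
Step 5: correct position 4: c_4 = r_4 − e = 4 − 9 ≡ 8 (mod 13). Hence c = [1, 0, 9, 8, 2].
  Check: interpolating c through the α_i gives m(x) = 6 + 7·x (degree < 2) with m(α_i) = c_i for every i, so c is indeed a codeword.


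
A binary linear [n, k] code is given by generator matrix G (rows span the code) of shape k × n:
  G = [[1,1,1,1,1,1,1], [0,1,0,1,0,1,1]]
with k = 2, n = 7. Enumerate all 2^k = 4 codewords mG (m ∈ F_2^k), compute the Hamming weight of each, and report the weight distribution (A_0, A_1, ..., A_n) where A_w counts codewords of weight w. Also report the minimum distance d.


Weight distribution: A_0 = 1, A_3 = 1, A_4 = 1, A_7 = 1. Minimum distance d = 3.

Enumerate all 2^2 = 4 messages m ∈ F_2^2.
For each, compute codeword c = mG in F_2^7, then tally its weight.
  m = 00 → c = 0000000, weight = 0.
  m = 10 → c = 1111111, weight = 7.
  m = 01 → c = 0101011, weight = 4.
  m = 11 → c = 1010100, weight = 3.
Tally weights:
  weight 0: 1 codewords.
  weight 3: 1 codewords.
  weight 4: 1 codewords.
  weight 7: 1 codewords.
Minimum distance d = smallest w > 0 with A_w > 0 = 3.
Sanity: Σ A_w = 4 = 2^2 = 4 ✓.


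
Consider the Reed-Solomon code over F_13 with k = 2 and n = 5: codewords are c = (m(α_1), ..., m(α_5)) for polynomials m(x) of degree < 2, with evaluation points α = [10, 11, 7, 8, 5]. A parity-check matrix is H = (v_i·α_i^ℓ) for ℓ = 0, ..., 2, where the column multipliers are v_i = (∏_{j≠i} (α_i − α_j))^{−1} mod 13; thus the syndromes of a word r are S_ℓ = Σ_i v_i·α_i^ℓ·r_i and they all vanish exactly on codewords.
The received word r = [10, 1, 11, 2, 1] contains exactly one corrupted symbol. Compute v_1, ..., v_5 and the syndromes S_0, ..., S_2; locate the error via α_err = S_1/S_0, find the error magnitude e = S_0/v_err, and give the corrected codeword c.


S = (1, 5, 12), error at position 5, error magnitude e = 11, c = [10, 1, 11, 2, 3].

Step 1: column multipliers v_i = (∏_{j≠i}(α_i − α_j))^{−1} mod 13.
  i = 1 (α = 10): (10−11)(10−7)(10−8)(10−5) = (−1)·3·2·5 = −30 ≡ 9, so v_1 = 9^{−1} = 3 (mod 13).
  i = 2 (α = 11): (11−10)(11−7)(11−8)(11−5) = 1·4·3·6 = 72 ≡ 7, so v_2 = 7^{−1} = 2 (mod 13).
  i = 3 (α = 7): (7−10)(7−11)(7−8)(7−5) = (−3)·(−4)·(−1)·2 = −24 ≡ 2, so v_3 = 2^{−1} = 7 (mod 13).
  i = 4 (α = 8): (8−10)(8−11)(8−7)(8−5) = (−2)·(−3)·1·3 = 18 ≡ 5, so v_4 = 5^{−1} = 8 (mod 13).
  i = 5 (α = 5): (5−10)(5−11)(5−7)(5−8) = (−5)·(−6)·(−2)·(−3) = 180 ≡ 11, so v_5 = 11^{−1} = 6 (mod 13).
  v = [3, 2, 7, 8, 6].
Step 2: syndromes of r = [10, 1, 11, 2, 1] (all sums mod 13).
  S_0 = Σ v_i r_i = 3·10 + 2·1 + 7·11 + 8·2 + 6·1 = 131 ≡ 1.
  S_1 = Σ v_i α_i r_i = 3·10·10 + 2·11·1 + 7·7·11 + 8·8·2 + 6·5·1 = 1019 ≡ 5.
  α_i^2 mod 13 = [9, 4, 10, 12, 12].
  S_2 = Σ v_i α_i^2 r_i = 3·9·10 + 2·4·1 + 7·10·11 + 8·12·2 + 6·12·1 = 1312 ≡ 12.
  S = (1, 5, 12) ≠ 0, so r is not a codeword (an error is present).
Step 3: locate the error. For a single error e at position i, S_ℓ = v_i·e·α_i^ℓ, so α_err = S_1/S_0.
  S_0^{−1} = 1^{−1} = 1 (mod 13), so α_err = 5·1 = 5 ≡ 5 = α_5. Error position i = 5.
  Consistency check: S_2/S_1 = 12·8 = 96 ≡ 5 = α_err ✓ (single-error assumption holds).
Step 4: error magnitude e = S_0/v_5 = S_0·∏_{j≠5}(α_5 − α_j) = 1·11 = 11 ≡ 11 (mod 13).
Step 5: correct position 5: c_5 = r_5 − e = 1 − 11 ≡ 3 (mod 13). Hence c = [10, 1, 11, 2, 3].
  Check: interpolating c through the α_i gives m(x) = 9 + 4·x (degree < 2) with m(α_i) = c_i for every i, so c is indeed a codeword.
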